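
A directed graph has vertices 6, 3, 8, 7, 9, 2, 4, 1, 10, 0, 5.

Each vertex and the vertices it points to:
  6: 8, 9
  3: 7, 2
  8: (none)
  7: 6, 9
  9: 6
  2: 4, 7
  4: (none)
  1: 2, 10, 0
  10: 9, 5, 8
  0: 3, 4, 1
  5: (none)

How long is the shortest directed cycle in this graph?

2

For each vertex v, BFS finds the shortest path from v back to v.
The shortest such closed walk is 0 → 1 → 0, length 2.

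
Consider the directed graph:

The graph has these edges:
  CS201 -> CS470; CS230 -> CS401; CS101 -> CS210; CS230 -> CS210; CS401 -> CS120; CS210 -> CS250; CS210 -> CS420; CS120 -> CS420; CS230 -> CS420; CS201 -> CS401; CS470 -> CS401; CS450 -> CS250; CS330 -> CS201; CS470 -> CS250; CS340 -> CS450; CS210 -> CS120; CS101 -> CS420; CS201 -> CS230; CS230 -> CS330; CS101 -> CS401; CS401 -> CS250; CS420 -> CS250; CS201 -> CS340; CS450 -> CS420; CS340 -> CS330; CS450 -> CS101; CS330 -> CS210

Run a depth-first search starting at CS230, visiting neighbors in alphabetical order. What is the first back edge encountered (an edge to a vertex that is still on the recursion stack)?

CS201->CS230

DFS from CS230 (visiting neighbors in alphabetical order); mark gray on enter, black on exit:
CS230 gray
  CS210 gray
    CS120 gray
      CS420 gray
        CS250 gray
        CS250 black
      CS420 black
    CS120 black
    CS210→CS250: CS250 black — skip
    CS210→CS420: CS420 black — skip
  CS210 black
  CS330 gray
    CS201 gray
      CS201→CS230: CS230 is gray → back edge
First back edge: CS201 → CS230.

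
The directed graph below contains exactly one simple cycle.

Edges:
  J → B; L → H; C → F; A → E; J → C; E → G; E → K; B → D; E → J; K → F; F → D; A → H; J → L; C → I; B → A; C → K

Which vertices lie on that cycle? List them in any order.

DFS with gray/black marking from J:
J gray
  C gray
    K gray
      F gray
        D gray
        D black
      F black
    K black
    I gray
    I black
    C→F: F black — skip
  C black
  B gray
    A gray
      E gray
        G gray
        G black
        E→K: K black — skip
        E→J: J is gray → back edge
Back edge closes the cycle J → B → A → E → J; its vertices are {A, B, E, J}.

A, B, E, J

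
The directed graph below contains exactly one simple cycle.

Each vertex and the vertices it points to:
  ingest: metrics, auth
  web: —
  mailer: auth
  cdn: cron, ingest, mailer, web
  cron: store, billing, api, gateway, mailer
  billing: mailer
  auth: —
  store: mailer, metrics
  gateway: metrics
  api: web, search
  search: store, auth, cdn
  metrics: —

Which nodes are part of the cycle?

api, cdn, cron, search

DFS with gray/black marking from search:
search gray
  store gray
    mailer gray
      auth gray
      auth black
    mailer black
    metrics gray
    metrics black
  store black
  search→auth: auth black — skip
  cdn gray
    cron gray
      cron→store: store black — skip
      billing gray
        billing→mailer: mailer black — skip
      billing black
      api gray
        web gray
        web black
        api→search: search is gray → back edge
Back edge closes the cycle search → cdn → cron → api → search; its vertices are {api, cdn, cron, search}.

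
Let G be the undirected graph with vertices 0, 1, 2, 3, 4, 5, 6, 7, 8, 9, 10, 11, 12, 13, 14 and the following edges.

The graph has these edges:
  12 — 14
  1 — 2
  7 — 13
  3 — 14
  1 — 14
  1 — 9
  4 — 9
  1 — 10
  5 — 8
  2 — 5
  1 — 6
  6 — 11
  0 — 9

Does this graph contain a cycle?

No

DFS, tracking each vertex's parent; an edge to a visited non-parent vertex closes a cycle.
Start from 6:
visit 6 (parent –)
  visit 11 (parent 6)
    11–6: parent, skip
  visit 1 (parent 6)
    visit 9 (parent 1)
      visit 0 (parent 9)
        0–9: parent, skip
      9–1: parent, skip
      visit 4 (parent 9)
        4–9: parent, skip
    visit 2 (parent 1)
      visit 5 (parent 2)
        5–2: parent, skip
        visit 8 (parent 5)
          8–5: parent, skip
      2–1: parent, skip
    1–6: parent, skip
    visit 10 (parent 1)
      10–1: parent, skip
    visit 14 (parent 1)
      14–1: parent, skip
      visit 12 (parent 14)
        12–14: parent, skip
      visit 3 (parent 14)
        3–14: parent, skip
visit 7 (parent –)
  visit 13 (parent 7)
    13–7: parent, skip
No non-parent visited neighbor found — the graph is a forest.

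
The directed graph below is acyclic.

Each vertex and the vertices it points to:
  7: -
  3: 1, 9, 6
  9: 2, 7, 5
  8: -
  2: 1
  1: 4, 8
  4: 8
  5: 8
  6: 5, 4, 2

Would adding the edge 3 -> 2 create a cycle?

Adding 3→2 creates a cycle iff 2 can already reach 3.
Explore from 2: no path reaches 3. The graph stays acyclic.

No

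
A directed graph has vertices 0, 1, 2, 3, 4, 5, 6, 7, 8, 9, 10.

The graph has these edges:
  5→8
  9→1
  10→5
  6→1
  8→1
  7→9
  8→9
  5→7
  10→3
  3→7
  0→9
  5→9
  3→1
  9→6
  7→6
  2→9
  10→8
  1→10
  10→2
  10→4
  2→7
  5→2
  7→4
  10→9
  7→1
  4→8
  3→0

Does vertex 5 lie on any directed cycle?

5 is on a cycle iff 5 can reach itself via ≥1 edge.
5 → 7 → 1 → 10 → 5 — yes.

Yes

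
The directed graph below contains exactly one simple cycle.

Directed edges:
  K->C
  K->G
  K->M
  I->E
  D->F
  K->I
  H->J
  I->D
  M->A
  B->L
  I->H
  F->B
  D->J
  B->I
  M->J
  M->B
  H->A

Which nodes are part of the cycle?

DFS with gray/black marking from B:
B gray
  I gray
    D gray
      F gray
        F→B: B is gray → back edge
Back edge closes the cycle B → I → D → F → B; its vertices are {B, D, F, I}.

B, D, F, I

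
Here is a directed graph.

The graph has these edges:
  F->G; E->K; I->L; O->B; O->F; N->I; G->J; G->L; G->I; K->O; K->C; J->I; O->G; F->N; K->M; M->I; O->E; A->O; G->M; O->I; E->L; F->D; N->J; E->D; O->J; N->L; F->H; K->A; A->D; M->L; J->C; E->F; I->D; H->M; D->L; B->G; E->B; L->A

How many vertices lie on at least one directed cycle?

A vertex is on a directed cycle iff it belongs to a strongly connected component of size ≥ 2 (or has a self-loop).
The vertices on cycles are {A, B, D, E, F, G, H, I, J, K, L, M, N, O} — 14 in total.

14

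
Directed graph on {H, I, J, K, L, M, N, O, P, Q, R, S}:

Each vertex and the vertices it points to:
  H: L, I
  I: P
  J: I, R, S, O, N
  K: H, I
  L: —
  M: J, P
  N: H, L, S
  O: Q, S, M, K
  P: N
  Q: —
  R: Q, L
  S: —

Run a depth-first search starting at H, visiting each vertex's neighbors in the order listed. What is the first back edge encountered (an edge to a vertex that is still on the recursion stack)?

DFS from H (visiting each vertex's neighbors in the order listed); mark gray on enter, black on exit:
H gray
  L gray
  L black
  I gray
    P gray
      N gray
        N→H: H is gray → back edge
First back edge: N → H.

N→H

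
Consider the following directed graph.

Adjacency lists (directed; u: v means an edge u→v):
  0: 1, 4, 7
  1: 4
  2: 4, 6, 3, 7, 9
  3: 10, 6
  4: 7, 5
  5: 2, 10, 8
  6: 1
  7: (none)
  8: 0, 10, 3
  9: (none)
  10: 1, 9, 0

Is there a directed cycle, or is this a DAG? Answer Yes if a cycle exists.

DFS with white/gray/black marking, starting from 5:
5 gray
  2 gray
    4 gray
      7 gray
      7 black
      4→5: 5 is gray → back edge
Back edge found, so a cycle exists: 5 → 2 → 4 → 5.

Yes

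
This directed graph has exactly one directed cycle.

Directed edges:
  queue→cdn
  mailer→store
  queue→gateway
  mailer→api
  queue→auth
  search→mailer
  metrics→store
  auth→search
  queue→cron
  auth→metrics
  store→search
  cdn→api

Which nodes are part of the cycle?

store, mailer, search

DFS with gray/black marking from search:
search gray
  mailer gray
    store gray
      store→search: search is gray → back edge
Back edge closes the cycle search → mailer → store → search; its vertices are {store, mailer, search}.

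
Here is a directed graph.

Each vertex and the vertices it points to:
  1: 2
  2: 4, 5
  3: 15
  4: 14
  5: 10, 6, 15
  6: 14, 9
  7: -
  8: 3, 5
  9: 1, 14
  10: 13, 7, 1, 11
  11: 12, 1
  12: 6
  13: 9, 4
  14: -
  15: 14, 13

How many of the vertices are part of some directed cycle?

10

A vertex is on a directed cycle iff it belongs to a strongly connected component of size ≥ 2 (or has a self-loop).
The vertices on cycles are {1, 2, 5, 6, 9, 10, 11, 12, 13, 15} — 10 in total.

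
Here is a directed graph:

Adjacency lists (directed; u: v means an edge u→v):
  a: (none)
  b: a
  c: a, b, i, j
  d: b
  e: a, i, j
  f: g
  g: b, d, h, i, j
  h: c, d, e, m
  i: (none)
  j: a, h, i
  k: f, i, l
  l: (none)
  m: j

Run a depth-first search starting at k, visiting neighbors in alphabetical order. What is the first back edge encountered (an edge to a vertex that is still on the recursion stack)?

DFS from k (visiting neighbors in alphabetical order); mark gray on enter, black on exit:
k gray
  f gray
    g gray
      b gray
        a gray
        a black
      b black
      d gray
        d→b: b black — skip
      d black
      h gray
        c gray
          c→a: a black — skip
          c→b: b black — skip
          i gray
          i black
          j gray
            j→a: a black — skip
            j→h: h is gray → back edge
First back edge: j → h.

j→h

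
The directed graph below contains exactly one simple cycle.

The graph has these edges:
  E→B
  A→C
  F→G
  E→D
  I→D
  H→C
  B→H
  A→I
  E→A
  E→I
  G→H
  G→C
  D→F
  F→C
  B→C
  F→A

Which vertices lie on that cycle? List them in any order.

A, D, F, I

DFS with gray/black marking from I:
I gray
  D gray
    F gray
      A gray
        C gray
        C black
        A→I: I is gray → back edge
Back edge closes the cycle I → D → F → A → I; its vertices are {A, D, F, I}.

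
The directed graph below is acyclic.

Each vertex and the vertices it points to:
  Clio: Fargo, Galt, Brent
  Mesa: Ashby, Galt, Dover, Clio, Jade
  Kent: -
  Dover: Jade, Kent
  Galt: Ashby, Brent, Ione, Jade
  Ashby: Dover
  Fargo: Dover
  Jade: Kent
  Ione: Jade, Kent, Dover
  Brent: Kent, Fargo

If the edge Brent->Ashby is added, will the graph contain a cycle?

No

Adding Brent→Ashby creates a cycle iff Ashby can already reach Brent.
Explore from Ashby: no path reaches Brent. The graph stays acyclic.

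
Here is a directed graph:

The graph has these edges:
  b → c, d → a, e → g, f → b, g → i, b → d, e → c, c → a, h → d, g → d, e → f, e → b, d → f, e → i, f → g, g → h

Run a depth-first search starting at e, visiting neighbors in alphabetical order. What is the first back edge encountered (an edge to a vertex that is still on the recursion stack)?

f→b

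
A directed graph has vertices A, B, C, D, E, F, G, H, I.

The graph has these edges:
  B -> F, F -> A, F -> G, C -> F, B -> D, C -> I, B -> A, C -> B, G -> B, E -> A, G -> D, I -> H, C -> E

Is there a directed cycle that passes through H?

No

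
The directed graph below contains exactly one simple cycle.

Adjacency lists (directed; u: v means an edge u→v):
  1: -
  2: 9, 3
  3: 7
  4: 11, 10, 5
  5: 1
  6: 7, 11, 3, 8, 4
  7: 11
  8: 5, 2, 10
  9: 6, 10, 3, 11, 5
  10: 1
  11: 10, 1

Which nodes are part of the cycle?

2, 6, 8, 9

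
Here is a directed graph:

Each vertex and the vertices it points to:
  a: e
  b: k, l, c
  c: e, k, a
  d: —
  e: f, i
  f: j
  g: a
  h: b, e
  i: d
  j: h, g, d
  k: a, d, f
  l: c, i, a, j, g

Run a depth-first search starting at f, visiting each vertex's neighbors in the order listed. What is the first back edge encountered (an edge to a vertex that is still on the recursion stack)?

e->f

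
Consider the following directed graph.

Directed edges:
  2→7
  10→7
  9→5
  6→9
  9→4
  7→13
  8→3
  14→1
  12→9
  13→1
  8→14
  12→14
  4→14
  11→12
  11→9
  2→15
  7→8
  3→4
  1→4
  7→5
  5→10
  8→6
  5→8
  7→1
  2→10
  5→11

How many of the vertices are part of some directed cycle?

11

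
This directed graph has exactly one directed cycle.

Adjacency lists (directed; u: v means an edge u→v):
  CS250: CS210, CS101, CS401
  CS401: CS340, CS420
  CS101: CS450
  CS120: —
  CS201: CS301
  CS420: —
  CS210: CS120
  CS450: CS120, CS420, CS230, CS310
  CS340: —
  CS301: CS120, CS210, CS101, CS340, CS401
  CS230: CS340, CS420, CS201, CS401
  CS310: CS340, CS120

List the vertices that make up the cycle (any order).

CS101, CS201, CS230, CS301, CS450

DFS with gray/black marking from CS101:
CS101 gray
  CS450 gray
    CS120 gray
    CS120 black
    CS420 gray
    CS420 black
    CS230 gray
      CS340 gray
      CS340 black
      CS230→CS420: CS420 black — skip
      CS201 gray
        CS301 gray
          CS301→CS120: CS120 black — skip
          CS210 gray
            CS210→CS120: CS120 black — skip
          CS210 black
          CS301→CS101: CS101 is gray → back edge
Back edge closes the cycle CS101 → CS450 → CS230 → CS201 → CS301 → CS101; its vertices are {CS101, CS201, CS230, CS301, CS450}.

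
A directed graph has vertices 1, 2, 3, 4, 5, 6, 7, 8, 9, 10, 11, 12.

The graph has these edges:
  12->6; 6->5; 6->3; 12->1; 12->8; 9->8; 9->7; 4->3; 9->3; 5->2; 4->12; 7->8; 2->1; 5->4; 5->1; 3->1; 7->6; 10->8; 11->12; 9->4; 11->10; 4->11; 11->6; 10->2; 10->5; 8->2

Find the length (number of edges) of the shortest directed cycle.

4

For each vertex v, BFS finds the shortest path from v back to v.
The shortest such closed walk is 4 → 11 → 6 → 5 → 4, length 4.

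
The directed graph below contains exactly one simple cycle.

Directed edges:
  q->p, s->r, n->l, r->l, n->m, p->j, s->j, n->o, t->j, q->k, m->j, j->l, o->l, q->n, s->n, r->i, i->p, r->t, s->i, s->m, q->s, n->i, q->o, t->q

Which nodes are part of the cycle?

q, r, s, t

DFS with gray/black marking from q:
q gray
  o gray
    l gray
    l black
  o black
  k gray
  k black
  n gray
    n→o: o black — skip
    i gray
      p gray
        j gray
          j→l: l black — skip
        j black
      p black
    i black
    n→l: l black — skip
    m gray
      m→j: j black — skip
    m black
  n black
  q→p: p black — skip
  s gray
    s→n: n black — skip
    s→j: j black — skip
    s→i: i black — skip
    r gray
      t gray
        t→j: j black — skip
        t→q: q is gray → back edge
Back edge closes the cycle q → s → r → t → q; its vertices are {q, r, s, t}.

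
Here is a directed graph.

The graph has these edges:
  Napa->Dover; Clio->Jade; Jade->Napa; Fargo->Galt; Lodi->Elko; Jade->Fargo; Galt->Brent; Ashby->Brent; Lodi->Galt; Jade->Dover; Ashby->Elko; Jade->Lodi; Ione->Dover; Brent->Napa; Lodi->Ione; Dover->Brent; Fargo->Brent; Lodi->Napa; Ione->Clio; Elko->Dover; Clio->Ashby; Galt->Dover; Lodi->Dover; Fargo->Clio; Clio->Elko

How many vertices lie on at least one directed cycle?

A vertex is on a directed cycle iff it belongs to a strongly connected component of size ≥ 2 (or has a self-loop).
The vertices on cycles are {Clio, Ione, Jade, Lodi, Napa, Brent, Dover, Fargo} — 8 in total.

8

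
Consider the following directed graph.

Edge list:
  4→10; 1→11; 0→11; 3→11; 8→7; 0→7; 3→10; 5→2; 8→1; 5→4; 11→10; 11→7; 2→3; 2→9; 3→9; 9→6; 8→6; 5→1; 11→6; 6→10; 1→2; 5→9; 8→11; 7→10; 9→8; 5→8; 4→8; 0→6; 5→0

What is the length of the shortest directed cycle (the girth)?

For each vertex v, BFS finds the shortest path from v back to v.
The shortest such closed walk is 1 → 2 → 9 → 8 → 1, length 4.

4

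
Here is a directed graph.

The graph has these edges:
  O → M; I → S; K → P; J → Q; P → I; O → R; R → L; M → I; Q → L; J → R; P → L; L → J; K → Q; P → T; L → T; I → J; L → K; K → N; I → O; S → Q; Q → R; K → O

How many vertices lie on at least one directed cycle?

10

A vertex is on a directed cycle iff it belongs to a strongly connected component of size ≥ 2 (or has a self-loop).
The vertices on cycles are {I, J, K, L, M, O, P, Q, R, S} — 10 in total.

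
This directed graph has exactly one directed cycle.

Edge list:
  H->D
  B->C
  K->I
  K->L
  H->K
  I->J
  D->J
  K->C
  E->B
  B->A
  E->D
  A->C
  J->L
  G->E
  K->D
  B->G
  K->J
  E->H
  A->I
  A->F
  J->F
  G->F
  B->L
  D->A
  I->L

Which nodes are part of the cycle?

DFS with gray/black marking from E:
E gray
  H gray
    D gray
      J gray
        L gray
        L black
        F gray
        F black
      J black
      A gray
        A→F: F black — skip
        C gray
        C black
        I gray
          I→L: L black — skip
          I→J: J black — skip
        I black
      A black
    D black
    K gray
      K→L: L black — skip
      K→J: J black — skip
      K→C: C black — skip
      K→D: D black — skip
      K→I: I black — skip
    K black
  H black
  B gray
    G gray
      G→E: E is gray → back edge
Back edge closes the cycle E → B → G → E; its vertices are {B, E, G}.

B, E, G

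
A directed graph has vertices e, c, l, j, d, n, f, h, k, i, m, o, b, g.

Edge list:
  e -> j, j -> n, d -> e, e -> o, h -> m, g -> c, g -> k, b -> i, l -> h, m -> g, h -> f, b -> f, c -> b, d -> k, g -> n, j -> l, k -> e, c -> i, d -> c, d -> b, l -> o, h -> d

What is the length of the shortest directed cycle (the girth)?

5

For each vertex v, BFS finds the shortest path from v back to v.
The shortest such closed walk is e → j → l → h → d → e, length 5.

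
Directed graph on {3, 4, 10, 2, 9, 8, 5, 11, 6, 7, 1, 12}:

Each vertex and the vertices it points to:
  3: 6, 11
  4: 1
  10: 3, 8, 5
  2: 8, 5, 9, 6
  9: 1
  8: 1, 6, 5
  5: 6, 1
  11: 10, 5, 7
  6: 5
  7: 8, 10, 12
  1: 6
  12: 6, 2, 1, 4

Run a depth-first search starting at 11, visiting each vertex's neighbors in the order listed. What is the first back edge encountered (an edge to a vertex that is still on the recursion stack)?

DFS from 11 (visiting each vertex's neighbors in the order listed); mark gray on enter, black on exit:
11 gray
  10 gray
    3 gray
      6 gray
        5 gray
          5→6: 6 is gray → back edge
First back edge: 5 → 6.

5->6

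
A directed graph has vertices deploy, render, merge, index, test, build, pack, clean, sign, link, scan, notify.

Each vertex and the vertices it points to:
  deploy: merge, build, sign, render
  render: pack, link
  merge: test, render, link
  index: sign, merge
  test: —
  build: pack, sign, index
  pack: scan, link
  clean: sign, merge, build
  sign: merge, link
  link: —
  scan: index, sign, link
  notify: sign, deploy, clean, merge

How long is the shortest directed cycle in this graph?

For each vertex v, BFS finds the shortest path from v back to v.
The shortest such closed walk is merge → render → pack → scan → index → merge, length 5.

5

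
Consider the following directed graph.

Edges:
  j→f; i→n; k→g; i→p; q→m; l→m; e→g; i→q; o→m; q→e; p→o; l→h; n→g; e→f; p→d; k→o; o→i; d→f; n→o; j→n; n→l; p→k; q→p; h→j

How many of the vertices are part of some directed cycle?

A vertex is on a directed cycle iff it belongs to a strongly connected component of size ≥ 2 (or has a self-loop).
The vertices on cycles are {h, i, j, k, l, n, o, p, q} — 9 in total.

9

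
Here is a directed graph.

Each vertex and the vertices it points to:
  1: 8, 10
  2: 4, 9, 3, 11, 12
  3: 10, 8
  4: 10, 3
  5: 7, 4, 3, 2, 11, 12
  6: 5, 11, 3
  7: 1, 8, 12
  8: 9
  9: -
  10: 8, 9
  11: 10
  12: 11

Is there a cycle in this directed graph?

DFS with white/gray/black marking, starting from 7:
7 gray
  1 gray
    8 gray
      9 gray
      9 black
    8 black
    10 gray
      10→8: 8 black — skip
      10→9: 9 black — skip
    10 black
  1 black
  7→8: 8 black — skip
  12 gray
    11 gray
      11→10: 10 black — skip
    11 black
  12 black
7 black
2 gray
  4 gray
    4→10: 10 black — skip
    3 gray
      3→10: 10 black — skip
      3→8: 8 black — skip
    3 black
  4 black
  2→9: 9 black — skip
  2→3: 3 black — skip
  2→11: 11 black — skip
  2→12: 12 black — skip
2 black
5 gray
  5→7: 7 black — skip
  5→4: 4 black — skip
  5→3: 3 black — skip
  5→2: 2 black — skip
  5→11: 11 black — skip
  5→12: 12 black — skip
5 black
6 gray
  6→5: 5 black — skip
  6→11: 11 black — skip
  6→3: 3 black — skip
6 black
Every edge goes to a white or black vertex — no back edge, so the graph is acyclic.

No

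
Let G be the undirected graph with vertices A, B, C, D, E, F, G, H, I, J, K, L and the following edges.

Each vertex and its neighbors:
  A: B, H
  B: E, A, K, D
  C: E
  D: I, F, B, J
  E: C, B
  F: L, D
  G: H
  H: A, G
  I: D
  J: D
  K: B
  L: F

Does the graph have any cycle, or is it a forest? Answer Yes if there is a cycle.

No

DFS, tracking each vertex's parent; an edge to a visited non-parent vertex closes a cycle.
Start from L:
visit L (parent –)
  visit F (parent L)
    F–L: parent, skip
    visit D (parent F)
      visit I (parent D)
        I–D: parent, skip
      D–F: parent, skip
      visit B (parent D)
        visit E (parent B)
          visit C (parent E)
            C–E: parent, skip
          E–B: parent, skip
        visit A (parent B)
          A–B: parent, skip
          visit H (parent A)
            H–A: parent, skip
            visit G (parent H)
              G–H: parent, skip
        visit K (parent B)
          K–B: parent, skip
        B–D: parent, skip
      visit J (parent D)
        J–D: parent, skip
No non-parent visited neighbor found — the graph is a forest.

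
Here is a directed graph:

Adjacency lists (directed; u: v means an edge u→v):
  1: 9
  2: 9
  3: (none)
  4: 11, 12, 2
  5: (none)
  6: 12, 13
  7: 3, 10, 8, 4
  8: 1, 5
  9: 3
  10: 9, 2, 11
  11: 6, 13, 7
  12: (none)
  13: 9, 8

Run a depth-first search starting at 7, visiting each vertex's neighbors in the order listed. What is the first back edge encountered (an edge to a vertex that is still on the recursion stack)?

11→7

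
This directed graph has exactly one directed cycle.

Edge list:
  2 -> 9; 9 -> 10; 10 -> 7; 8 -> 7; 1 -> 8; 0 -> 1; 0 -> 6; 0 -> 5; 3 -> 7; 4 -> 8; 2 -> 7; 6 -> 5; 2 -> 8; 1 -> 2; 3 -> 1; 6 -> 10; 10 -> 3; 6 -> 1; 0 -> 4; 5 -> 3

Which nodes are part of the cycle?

1, 2, 3, 9, 10

DFS with gray/black marking from 1:
1 gray
  8 gray
    7 gray
    7 black
  8 black
  2 gray
    2→8: 8 black — skip
    9 gray
      10 gray
        3 gray
          3→7: 7 black — skip
          3→1: 1 is gray → back edge
Back edge closes the cycle 1 → 2 → 9 → 10 → 3 → 1; its vertices are {1, 2, 3, 9, 10}.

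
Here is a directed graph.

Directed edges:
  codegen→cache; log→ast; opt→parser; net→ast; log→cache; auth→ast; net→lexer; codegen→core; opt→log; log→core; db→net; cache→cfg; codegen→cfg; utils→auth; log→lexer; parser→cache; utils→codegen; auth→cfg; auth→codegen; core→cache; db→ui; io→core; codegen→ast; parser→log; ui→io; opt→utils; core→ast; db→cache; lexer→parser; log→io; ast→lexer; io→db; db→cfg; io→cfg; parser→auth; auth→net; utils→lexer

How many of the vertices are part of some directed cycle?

A vertex is on a directed cycle iff it belongs to a strongly connected component of size ≥ 2 (or has a self-loop).
The vertices on cycles are {db, io, ui, ast, log, net, auth, core, lexer, parser, codegen} — 11 in total.

11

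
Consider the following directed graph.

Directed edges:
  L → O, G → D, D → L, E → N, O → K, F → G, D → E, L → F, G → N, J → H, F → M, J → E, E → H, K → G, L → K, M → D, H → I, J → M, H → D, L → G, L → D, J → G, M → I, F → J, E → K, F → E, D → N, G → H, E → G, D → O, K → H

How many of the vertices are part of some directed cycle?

A vertex is on a directed cycle iff it belongs to a strongly connected component of size ≥ 2 (or has a self-loop).
The vertices on cycles are {D, E, F, G, H, J, K, L, M, O} — 10 in total.

10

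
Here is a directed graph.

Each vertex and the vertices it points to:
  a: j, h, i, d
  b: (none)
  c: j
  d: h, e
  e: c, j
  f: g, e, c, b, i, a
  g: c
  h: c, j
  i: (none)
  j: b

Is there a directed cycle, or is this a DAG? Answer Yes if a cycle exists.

DFS with white/gray/black marking, starting from j:
j gray
  b gray
  b black
j black
a gray
  a→j: j black — skip
  h gray
    c gray
      c→j: j black — skip
    c black
    h→j: j black — skip
  h black
  i gray
  i black
  d gray
    d→h: h black — skip
    e gray
      e→c: c black — skip
      e→j: j black — skip
    e black
  d black
a black
f gray
  g gray
    g→c: c black — skip
  g black
  f→e: e black — skip
  f→c: c black — skip
  f→b: b black — skip
  f→i: i black — skip
  f→a: a black — skip
f black
Every edge goes to a white or black vertex — no back edge, so the graph is acyclic.

No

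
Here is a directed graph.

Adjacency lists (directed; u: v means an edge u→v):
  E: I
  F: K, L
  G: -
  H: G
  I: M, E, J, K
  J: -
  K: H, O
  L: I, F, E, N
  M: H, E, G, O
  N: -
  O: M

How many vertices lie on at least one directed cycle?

7

A vertex is on a directed cycle iff it belongs to a strongly connected component of size ≥ 2 (or has a self-loop).
The vertices on cycles are {E, F, I, K, L, M, O} — 7 in total.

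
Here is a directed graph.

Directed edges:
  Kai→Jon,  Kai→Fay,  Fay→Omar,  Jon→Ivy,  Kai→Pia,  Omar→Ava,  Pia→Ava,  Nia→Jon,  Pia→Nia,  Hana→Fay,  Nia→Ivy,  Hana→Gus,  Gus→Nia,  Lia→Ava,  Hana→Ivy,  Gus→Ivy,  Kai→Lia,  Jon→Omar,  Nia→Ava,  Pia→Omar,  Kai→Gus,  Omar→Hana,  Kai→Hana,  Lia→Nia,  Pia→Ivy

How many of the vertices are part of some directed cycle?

6

A vertex is on a directed cycle iff it belongs to a strongly connected component of size ≥ 2 (or has a self-loop).
The vertices on cycles are {Fay, Gus, Jon, Nia, Hana, Omar} — 6 in total.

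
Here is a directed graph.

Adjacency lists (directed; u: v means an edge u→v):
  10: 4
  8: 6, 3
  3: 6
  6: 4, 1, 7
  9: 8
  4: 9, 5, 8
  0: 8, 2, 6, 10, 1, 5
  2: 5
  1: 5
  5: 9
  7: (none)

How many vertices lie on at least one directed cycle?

A vertex is on a directed cycle iff it belongs to a strongly connected component of size ≥ 2 (or has a self-loop).
The vertices on cycles are {1, 3, 4, 5, 6, 8, 9} — 7 in total.

7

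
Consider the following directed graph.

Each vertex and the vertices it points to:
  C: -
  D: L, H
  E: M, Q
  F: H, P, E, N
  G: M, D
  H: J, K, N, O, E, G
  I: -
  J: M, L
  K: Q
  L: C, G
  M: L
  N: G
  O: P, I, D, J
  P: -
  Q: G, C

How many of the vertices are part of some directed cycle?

11

A vertex is on a directed cycle iff it belongs to a strongly connected component of size ≥ 2 (or has a self-loop).
The vertices on cycles are {D, E, G, H, J, K, L, M, N, O, Q} — 11 in total.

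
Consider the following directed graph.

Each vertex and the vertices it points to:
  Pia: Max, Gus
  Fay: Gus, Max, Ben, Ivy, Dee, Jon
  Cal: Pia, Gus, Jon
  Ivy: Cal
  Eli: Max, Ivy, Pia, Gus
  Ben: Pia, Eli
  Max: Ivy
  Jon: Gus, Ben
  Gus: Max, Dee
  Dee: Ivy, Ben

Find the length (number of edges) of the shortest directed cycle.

For each vertex v, BFS finds the shortest path from v back to v.
The shortest such closed walk is Dee → Ben → Eli → Gus → Dee, length 4.

4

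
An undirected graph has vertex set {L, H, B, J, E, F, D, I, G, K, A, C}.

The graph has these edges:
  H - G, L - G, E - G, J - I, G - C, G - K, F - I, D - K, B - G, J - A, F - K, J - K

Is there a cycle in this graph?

Yes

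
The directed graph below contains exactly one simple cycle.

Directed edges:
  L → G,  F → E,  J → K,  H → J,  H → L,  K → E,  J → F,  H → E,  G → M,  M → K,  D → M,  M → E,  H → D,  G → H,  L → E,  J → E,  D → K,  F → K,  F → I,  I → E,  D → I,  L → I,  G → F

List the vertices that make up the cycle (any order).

DFS with gray/black marking from H:
H gray
  D gray
    K gray
      E gray
      E black
    K black
    M gray
      M→E: E black — skip
      M→K: K black — skip
    M black
    I gray
      I→E: E black — skip
    I black
  D black
  J gray
    F gray
      F→K: K black — skip
      F→I: I black — skip
      F→E: E black — skip
    F black
    J→K: K black — skip
    J→E: E black — skip
  J black
  H→E: E black — skip
  L gray
    L→I: I black — skip
    G gray
      G→M: M black — skip
      G→H: H is gray → back edge
Back edge closes the cycle H → L → G → H; its vertices are {G, H, L}.

G, H, L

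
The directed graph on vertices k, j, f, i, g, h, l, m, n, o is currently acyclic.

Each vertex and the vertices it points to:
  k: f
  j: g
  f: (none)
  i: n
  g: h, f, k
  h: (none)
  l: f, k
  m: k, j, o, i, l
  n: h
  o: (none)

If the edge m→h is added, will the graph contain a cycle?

No

Adding m→h creates a cycle iff h can already reach m.
Explore from h: no path reaches m. The graph stays acyclic.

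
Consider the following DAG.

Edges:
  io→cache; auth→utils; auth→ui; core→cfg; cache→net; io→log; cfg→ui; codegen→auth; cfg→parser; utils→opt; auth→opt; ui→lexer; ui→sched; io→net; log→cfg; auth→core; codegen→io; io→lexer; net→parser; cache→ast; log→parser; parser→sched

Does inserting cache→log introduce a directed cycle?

Adding cache→log creates a cycle iff log can already reach cache.
Explore from log: no path reaches cache. The graph stays acyclic.

No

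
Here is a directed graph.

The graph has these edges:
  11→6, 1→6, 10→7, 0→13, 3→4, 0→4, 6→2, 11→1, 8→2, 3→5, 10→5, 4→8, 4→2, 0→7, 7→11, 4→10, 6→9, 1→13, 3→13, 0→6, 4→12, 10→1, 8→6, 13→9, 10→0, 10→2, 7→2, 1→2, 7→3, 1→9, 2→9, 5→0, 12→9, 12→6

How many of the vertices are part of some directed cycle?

6

A vertex is on a directed cycle iff it belongs to a strongly connected component of size ≥ 2 (or has a self-loop).
The vertices on cycles are {0, 3, 4, 5, 7, 10} — 6 in total.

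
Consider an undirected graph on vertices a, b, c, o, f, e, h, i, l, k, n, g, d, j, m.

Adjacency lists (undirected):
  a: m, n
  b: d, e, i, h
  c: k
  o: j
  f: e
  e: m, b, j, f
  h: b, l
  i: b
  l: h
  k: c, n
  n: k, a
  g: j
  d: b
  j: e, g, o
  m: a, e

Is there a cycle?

DFS, tracking each vertex's parent; an edge to a visited non-parent vertex closes a cycle.
Start from k:
visit k (parent –)
  visit c (parent k)
    c–k: parent, skip
  visit n (parent k)
    n–k: parent, skip
    visit a (parent n)
      visit m (parent a)
        m–a: parent, skip
        visit e (parent m)
          e–m: parent, skip
          visit b (parent e)
            visit d (parent b)
              d–b: parent, skip
            b–e: parent, skip
            visit i (parent b)
              i–b: parent, skip
            visit h (parent b)
              h–b: parent, skip
              visit l (parent h)
                l–h: parent, skip
          visit j (parent e)
            j–e: parent, skip
            visit g (parent j)
              g–j: parent, skip
            visit o (parent j)
              o–j: parent, skip
          visit f (parent e)
            f–e: parent, skip
      a–n: parent, skip
No non-parent visited neighbor found — the graph is a forest.

No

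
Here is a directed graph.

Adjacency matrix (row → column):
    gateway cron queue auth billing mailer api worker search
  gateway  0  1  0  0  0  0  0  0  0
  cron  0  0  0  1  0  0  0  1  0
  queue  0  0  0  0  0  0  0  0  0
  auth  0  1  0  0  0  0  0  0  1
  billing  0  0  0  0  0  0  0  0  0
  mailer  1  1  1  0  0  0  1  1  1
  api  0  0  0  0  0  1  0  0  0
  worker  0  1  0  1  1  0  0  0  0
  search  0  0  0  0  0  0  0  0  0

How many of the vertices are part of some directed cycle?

5

A vertex is on a directed cycle iff it belongs to a strongly connected component of size ≥ 2 (or has a self-loop).
The vertices on cycles are {api, auth, cron, mailer, worker} — 5 in total.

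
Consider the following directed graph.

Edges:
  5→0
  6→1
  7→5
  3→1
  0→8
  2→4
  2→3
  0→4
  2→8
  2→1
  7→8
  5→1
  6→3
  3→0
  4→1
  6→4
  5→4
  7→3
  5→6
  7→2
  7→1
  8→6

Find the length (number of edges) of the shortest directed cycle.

4

For each vertex v, BFS finds the shortest path from v back to v.
The shortest such closed walk is 3 → 0 → 8 → 6 → 3, length 4.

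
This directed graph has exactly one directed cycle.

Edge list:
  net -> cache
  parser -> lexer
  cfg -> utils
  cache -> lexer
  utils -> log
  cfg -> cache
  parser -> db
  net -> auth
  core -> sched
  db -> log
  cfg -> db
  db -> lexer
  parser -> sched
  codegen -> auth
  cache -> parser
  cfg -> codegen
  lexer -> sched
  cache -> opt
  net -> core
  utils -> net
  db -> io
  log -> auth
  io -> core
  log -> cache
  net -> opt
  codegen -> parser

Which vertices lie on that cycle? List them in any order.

db, log, cache, parser

DFS with gray/black marking from db:
db gray
  lexer gray
    sched gray
    sched black
  lexer black
  log gray
    cache gray
      opt gray
      opt black
      parser gray
        parser→sched: sched black — skip
        parser→db: db is gray → back edge
Back edge closes the cycle db → log → cache → parser → db; its vertices are {db, log, cache, parser}.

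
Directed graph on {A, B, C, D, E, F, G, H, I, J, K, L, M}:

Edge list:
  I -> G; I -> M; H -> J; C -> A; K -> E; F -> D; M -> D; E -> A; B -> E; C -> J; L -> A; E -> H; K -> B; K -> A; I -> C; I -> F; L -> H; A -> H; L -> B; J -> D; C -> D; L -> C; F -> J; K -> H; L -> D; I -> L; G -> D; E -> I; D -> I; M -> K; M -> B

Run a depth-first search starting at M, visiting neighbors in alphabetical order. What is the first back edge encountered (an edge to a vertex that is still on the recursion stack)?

DFS from M (visiting neighbors in alphabetical order); mark gray on enter, black on exit:
M gray
  B gray
    E gray
      A gray
        H gray
          J gray
            D gray
              I gray
                C gray
                  C→A: A is gray → back edge
First back edge: C → A.

C→A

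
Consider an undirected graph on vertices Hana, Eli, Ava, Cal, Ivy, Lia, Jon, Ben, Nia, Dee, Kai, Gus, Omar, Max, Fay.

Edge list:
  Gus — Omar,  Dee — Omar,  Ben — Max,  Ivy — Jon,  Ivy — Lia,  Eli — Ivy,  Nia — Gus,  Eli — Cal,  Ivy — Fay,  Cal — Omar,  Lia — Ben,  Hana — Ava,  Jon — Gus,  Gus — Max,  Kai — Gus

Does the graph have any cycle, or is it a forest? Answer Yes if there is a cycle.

Yes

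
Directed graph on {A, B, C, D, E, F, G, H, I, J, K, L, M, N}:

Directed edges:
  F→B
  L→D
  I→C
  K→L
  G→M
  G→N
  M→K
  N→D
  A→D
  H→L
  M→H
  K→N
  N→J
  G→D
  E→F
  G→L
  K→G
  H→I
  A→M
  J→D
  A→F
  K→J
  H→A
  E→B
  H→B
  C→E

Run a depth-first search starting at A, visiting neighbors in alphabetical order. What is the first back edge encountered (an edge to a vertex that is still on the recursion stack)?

H→A

DFS from A (visiting neighbors in alphabetical order); mark gray on enter, black on exit:
A gray
  D gray
  D black
  F gray
    B gray
    B black
  F black
  M gray
    H gray
      H→A: A is gray → back edge
First back edge: H → A.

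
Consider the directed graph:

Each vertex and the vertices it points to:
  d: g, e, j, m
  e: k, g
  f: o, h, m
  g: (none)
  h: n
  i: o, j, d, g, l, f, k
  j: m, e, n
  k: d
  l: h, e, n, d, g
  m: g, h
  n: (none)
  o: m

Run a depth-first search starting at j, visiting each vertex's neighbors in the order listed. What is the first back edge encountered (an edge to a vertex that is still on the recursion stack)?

DFS from j (visiting each vertex's neighbors in the order listed); mark gray on enter, black on exit:
j gray
  m gray
    g gray
    g black
    h gray
      n gray
      n black
    h black
  m black
  e gray
    k gray
      d gray
        d→g: g black — skip
        d→e: e is gray → back edge
First back edge: d → e.

d->e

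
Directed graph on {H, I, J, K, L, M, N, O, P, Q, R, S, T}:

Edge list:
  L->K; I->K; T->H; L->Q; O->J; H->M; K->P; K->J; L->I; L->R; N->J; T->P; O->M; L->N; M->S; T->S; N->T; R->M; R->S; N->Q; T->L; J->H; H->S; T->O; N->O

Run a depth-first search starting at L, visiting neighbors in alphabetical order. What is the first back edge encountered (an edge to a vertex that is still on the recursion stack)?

DFS from L (visiting neighbors in alphabetical order); mark gray on enter, black on exit:
L gray
  I gray
    K gray
      J gray
        H gray
          M gray
            S gray
            S black
          M black
          H→S: S black — skip
        H black
      J black
      P gray
      P black
    K black
  I black
  L→K: K black — skip
  N gray
    N→J: J black — skip
    O gray
      O→J: J black — skip
      O→M: M black — skip
    O black
    Q gray
    Q black
    T gray
      T→H: H black — skip
      T→L: L is gray → back edge
First back edge: T → L.

T→L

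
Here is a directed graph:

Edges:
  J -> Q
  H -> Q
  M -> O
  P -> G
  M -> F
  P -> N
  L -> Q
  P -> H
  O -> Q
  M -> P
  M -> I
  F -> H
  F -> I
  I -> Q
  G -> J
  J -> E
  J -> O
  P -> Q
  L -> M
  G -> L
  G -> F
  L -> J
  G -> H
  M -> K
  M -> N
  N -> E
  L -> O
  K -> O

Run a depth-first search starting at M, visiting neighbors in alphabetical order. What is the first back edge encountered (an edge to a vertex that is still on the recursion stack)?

DFS from M (visiting neighbors in alphabetical order); mark gray on enter, black on exit:
M gray
  F gray
    H gray
      Q gray
      Q black
    H black
    I gray
      I→Q: Q black — skip
    I black
  F black
  M→I: I black — skip
  K gray
    O gray
      O→Q: Q black — skip
    O black
  K black
  N gray
    E gray
    E black
  N black
  M→O: O black — skip
  P gray
    G gray
      G→F: F black — skip
      G→H: H black — skip
      J gray
        J→E: E black — skip
        J→O: O black — skip
        J→Q: Q black — skip
      J black
      L gray
        L→J: J black — skip
        L→M: M is gray → back edge
First back edge: L → M.

L→M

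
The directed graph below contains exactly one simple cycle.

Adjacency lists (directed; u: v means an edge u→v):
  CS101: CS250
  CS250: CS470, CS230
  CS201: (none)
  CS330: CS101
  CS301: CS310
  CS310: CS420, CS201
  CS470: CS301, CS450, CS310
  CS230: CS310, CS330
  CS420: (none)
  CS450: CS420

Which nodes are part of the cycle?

DFS with gray/black marking from CS250:
CS250 gray
  CS470 gray
    CS301 gray
      CS310 gray
        CS420 gray
        CS420 black
        CS201 gray
        CS201 black
      CS310 black
    CS301 black
    CS450 gray
      CS450→CS420: CS420 black — skip
    CS450 black
    CS470→CS310: CS310 black — skip
  CS470 black
  CS230 gray
    CS230→CS310: CS310 black — skip
    CS330 gray
      CS101 gray
        CS101→CS250: CS250 is gray → back edge
Back edge closes the cycle CS250 → CS230 → CS330 → CS101 → CS250; its vertices are {CS101, CS230, CS250, CS330}.

CS101, CS230, CS250, CS330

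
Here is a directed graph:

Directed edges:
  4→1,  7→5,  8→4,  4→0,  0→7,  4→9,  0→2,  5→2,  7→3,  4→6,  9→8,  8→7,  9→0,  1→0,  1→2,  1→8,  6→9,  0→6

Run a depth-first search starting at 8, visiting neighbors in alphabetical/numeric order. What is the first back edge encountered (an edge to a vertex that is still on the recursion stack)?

DFS from 8 (visiting neighbors in alphabetical/numeric order); mark gray on enter, black on exit:
8 gray
  4 gray
    0 gray
      2 gray
      2 black
      6 gray
        9 gray
          9→0: 0 is gray → back edge
First back edge: 9 → 0.

9→0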